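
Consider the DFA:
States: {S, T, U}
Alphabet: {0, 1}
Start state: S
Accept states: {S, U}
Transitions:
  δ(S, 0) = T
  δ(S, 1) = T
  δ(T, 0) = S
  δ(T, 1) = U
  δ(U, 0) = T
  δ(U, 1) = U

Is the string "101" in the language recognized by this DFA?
Processing string "101":
  S --1--> T
  T --0--> S
  S --1--> T
Final state: T
Accept states: {S, U}
No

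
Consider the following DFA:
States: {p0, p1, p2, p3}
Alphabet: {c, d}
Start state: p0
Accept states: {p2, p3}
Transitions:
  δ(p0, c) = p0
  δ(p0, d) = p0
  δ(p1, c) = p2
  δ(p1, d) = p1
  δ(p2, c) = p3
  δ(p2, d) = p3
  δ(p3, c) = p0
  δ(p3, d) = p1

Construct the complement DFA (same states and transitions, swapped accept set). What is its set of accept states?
Complement accept states = All states \ Original accept states
= {p0, p1, p2, p3} \ {p2, p3}
{p0, p1}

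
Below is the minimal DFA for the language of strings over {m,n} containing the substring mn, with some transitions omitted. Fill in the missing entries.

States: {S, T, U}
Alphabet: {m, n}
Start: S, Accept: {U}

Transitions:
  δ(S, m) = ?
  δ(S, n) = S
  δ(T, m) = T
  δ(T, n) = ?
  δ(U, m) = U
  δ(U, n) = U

From the language and accept set, identify what each state tracks — S: no m seen yet; T: seen a m, waiting for n; U: substring mn seen.
Each missing δ(q, a) is the state matching the new tracked value after reading a.
δ(S, m) = T; δ(T, n) = U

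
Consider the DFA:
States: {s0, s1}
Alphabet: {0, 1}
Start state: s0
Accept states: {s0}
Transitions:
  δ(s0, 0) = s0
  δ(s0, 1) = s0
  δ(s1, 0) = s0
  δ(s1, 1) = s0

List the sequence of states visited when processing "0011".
read '0': s0 → s0
  read '0': s0 → s0
  read '1': s0 → s0
  read '1': s0 → s0
s0 -> s0 -> s0 -> s0 -> s0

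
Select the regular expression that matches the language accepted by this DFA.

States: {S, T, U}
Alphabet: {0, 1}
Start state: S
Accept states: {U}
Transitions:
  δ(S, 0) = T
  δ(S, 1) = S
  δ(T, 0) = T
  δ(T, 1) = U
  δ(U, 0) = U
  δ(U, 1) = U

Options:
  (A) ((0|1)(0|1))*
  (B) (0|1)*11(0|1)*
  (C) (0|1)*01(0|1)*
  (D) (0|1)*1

Check each option against the DFA on short strings; one disagreement eliminates an option:
  (A) ((0|1)(0|1))*: on ε the DFA stays in S and rejects (S ∉ Accept), but the regex matches it → eliminate
  (B) (0|1)*11(0|1)*: on '01' the DFA goes S → T → U and accepts (U ∈ Accept), but the regex does not match it → eliminate
  (C) (0|1)*01(0|1)*: agrees with the DFA on every string of length ≤ 6
  (D) (0|1)*1: on '1' the DFA goes S → S and rejects (S ∉ Accept), but the regex matches it → eliminate
Only (C) is consistent with the DFA.
(C) (0|1)*01(0|1)*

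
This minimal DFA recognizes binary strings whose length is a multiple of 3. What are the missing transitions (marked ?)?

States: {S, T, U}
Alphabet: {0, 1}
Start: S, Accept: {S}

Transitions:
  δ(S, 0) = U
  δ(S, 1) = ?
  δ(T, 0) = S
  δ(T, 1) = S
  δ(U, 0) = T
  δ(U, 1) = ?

From the language and accept set, identify what each state tracks — S: length ≡ 0 (mod 3); T: length ≡ 2 (mod 3); U: length ≡ 1 (mod 3).
Each missing δ(q, a) is the state matching the new tracked value after reading a.
δ(S, 1) = U; δ(U, 1) = T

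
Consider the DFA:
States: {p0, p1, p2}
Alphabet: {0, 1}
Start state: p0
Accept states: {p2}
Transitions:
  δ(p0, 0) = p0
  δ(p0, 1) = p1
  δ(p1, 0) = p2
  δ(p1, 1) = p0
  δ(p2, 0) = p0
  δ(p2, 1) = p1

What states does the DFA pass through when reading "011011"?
read '0': p0 → p0
  read '1': p0 → p1
  read '1': p1 → p0
  read '0': p0 → p0
  read '1': p0 → p1
  read '1': p1 → p0
p0 -> p0 -> p1 -> p0 -> p0 -> p1 -> p0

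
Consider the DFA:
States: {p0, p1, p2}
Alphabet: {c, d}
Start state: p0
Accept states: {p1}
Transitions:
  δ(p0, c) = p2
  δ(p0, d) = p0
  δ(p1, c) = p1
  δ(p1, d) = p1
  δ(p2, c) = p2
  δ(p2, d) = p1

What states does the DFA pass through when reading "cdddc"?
read 'c': p0 → p2
  read 'd': p2 → p1
  read 'd': p1 → p1
  read 'd': p1 → p1
  read 'c': p1 → p1
p0 -> p2 -> p1 -> p1 -> p1 -> p1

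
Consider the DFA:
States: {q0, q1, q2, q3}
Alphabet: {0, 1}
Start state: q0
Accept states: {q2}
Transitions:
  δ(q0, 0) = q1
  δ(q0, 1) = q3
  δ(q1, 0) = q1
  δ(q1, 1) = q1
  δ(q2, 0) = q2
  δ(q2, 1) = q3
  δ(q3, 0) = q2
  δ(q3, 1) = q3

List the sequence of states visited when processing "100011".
read '1': q0 → q3
  read '0': q3 → q2
  read '0': q2 → q2
  read '0': q2 → q2
  read '1': q2 → q3
  read '1': q3 → q3
q0 -> q3 -> q2 -> q2 -> q2 -> q3 -> q3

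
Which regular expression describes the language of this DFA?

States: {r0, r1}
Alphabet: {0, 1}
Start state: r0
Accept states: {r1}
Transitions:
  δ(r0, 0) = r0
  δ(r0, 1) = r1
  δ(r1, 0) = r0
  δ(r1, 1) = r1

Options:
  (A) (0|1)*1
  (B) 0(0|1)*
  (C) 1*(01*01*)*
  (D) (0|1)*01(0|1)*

Check each option against the DFA on short strings; one disagreement eliminates an option:
  (A) (0|1)*1: agrees with the DFA on every string of length ≤ 6
  (B) 0(0|1)*: on '0' the DFA goes r0 → r0 and rejects (r0 ∉ Accept), but the regex matches it → eliminate
  (C) 1*(01*01*)*: on ε the DFA stays in r0 and rejects (r0 ∉ Accept), but the regex matches it → eliminate
  (D) (0|1)*01(0|1)*: on '1' the DFA goes r0 → r1 and accepts (r1 ∈ Accept), but the regex does not match it → eliminate
Only (A) is consistent with the DFA.
(A) (0|1)*1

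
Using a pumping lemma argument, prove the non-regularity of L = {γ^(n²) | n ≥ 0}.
Assume L is regular with pumping length p. Idea: pumping adds a fixed amount, but gaps between consecutive squares grow.
Choose s = γ^(p²) (length p² ≥ p). By the pumping lemma, s = xyz with |xy| ≤ p, |y| > 0, so |y| = k with 1 ≤ k ≤ p. Then |xy²z| = p²+k. Since p² < p²+k ≤ p²+p < (p+1)², the length p²+k lies strictly between consecutive squares, so it is not a perfect square and xy²z ∉ L.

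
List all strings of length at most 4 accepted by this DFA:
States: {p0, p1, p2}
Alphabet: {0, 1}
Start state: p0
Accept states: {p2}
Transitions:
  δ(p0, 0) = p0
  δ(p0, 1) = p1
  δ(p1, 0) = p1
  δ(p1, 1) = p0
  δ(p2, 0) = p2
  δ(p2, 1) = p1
None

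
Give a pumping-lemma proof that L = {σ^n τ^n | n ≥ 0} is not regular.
Assume L is regular with pumping length p. Idea: pumping the σ-block changes the count balance.
Choose s = σ^p τ^p (length 2p ≥ p). By the pumping lemma, s = xyz with |xy| ≤ p, |y| > 0. So y = σ^k for some k > 0 (since xy is entirely within the σ's). Pumping gives xy²z = σ^(p+k) τ^p, which is not in L since p+k ≠ p.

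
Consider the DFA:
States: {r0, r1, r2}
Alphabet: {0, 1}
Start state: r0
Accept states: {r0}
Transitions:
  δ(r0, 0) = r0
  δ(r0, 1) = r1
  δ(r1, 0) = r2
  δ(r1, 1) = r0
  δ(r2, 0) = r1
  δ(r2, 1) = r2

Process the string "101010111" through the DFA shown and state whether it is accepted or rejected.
Processing string "101010111":
  r0 --1--> r1
  r1 --0--> r2
  r2 --1--> r2
  r2 --0--> r1
  r1 --1--> r0
  r0 --0--> r0
  r0 --1--> r1
  r1 --1--> r0
  r0 --1--> r1
Final state: r1
Accept states: {r0}
No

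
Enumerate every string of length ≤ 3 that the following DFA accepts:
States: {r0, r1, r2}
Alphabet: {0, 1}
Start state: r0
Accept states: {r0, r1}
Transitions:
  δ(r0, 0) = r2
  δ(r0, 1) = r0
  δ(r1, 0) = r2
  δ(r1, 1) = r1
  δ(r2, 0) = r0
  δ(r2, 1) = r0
ε, 1, 00, 01, 11, 001, 011, 100, 101, 111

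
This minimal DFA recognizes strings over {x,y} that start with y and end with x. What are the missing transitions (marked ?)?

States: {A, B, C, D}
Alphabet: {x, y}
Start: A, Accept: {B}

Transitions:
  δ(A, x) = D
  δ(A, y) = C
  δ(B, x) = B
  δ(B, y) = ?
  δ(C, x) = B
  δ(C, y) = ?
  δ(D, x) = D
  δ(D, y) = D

From the language and accept set, identify what each state tracks — A: no input read; B: started with y, last symbol x; C: started with y, last symbol y; D: started with x (dead).
Each missing δ(q, a) is the state matching the new tracked value after reading a.
δ(B, y) = C; δ(C, y) = C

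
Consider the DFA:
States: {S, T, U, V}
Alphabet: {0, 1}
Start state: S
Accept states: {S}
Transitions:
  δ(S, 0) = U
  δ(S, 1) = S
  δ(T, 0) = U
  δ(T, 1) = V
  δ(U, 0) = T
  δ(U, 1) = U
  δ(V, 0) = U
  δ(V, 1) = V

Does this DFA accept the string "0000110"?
Processing string "0000110":
  S --0--> U
  U --0--> T
  T --0--> U
  U --0--> T
  T --1--> V
  V --1--> V
  V --0--> U
Final state: U
Accept states: {S}
No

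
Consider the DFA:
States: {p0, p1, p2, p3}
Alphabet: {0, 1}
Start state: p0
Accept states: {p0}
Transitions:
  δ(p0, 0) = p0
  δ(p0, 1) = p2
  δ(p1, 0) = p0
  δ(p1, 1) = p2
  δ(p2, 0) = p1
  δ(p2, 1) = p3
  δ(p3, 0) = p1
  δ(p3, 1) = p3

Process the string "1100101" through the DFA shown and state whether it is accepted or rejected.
Processing string "1100101":
  p0 --1--> p2
  p2 --1--> p3
  p3 --0--> p1
  p1 --0--> p0
  p0 --1--> p2
  p2 --0--> p1
  p1 --1--> p2
Final state: p2
Accept states: {p0}
No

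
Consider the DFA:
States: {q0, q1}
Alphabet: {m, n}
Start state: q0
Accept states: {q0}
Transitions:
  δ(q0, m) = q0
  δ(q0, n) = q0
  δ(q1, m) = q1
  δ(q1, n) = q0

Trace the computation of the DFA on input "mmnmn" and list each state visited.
read 'm': q0 → q0
  read 'm': q0 → q0
  read 'n': q0 → q0
  read 'm': q0 → q0
  read 'n': q0 → q0
q0 -> q0 -> q0 -> q0 -> q0 -> q0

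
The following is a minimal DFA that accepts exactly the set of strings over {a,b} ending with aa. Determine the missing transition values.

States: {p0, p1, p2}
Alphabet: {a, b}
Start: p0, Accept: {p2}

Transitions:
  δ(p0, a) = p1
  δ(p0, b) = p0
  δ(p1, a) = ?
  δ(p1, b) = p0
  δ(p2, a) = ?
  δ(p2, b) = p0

From the language and accept set, identify what each state tracks — p0: last symbol not a; p1: one trailing a; p2: two trailing a's.
Each missing δ(q, a) is the state matching the new tracked value after reading a.
δ(p1, a) = p2; δ(p2, a) = p2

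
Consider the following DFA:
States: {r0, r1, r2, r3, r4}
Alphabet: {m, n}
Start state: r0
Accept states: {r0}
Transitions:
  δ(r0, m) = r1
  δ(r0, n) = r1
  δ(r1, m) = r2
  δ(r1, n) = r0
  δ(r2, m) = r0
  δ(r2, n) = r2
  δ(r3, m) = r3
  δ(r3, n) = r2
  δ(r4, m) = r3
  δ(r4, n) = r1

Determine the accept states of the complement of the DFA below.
Complement accept states = All states \ Original accept states
= {r0, r1, r2, r3, r4} \ {r0}
{r1, r2, r3, r4}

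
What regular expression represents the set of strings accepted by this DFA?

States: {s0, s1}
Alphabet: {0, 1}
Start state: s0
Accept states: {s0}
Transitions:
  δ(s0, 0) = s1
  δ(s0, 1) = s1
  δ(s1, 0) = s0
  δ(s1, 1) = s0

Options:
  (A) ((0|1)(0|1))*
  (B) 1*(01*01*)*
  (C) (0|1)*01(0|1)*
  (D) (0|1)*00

Check each option against the DFA on short strings; one disagreement eliminates an option:
  (A) ((0|1)(0|1))*: agrees with the DFA on every string of length ≤ 6
  (B) 1*(01*01*)*: on '1' the DFA goes s0 → s1 and rejects (s1 ∉ Accept), but the regex matches it → eliminate
  (C) (0|1)*01(0|1)*: on ε the DFA stays in s0 and accepts (s0 ∈ Accept), but the regex does not match it → eliminate
  (D) (0|1)*00: on ε the DFA stays in s0 and accepts (s0 ∈ Accept), but the regex does not match it → eliminate
Only (A) is consistent with the DFA.
(A) ((0|1)(0|1))*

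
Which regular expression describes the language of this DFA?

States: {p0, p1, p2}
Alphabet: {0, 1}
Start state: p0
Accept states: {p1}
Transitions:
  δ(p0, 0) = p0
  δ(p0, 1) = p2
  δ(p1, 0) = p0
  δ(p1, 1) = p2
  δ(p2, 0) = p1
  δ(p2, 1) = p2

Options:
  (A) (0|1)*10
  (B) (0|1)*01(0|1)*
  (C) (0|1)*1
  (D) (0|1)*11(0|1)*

Check each option against the DFA on short strings; one disagreement eliminates an option:
  (A) (0|1)*10: agrees with the DFA on every string of length ≤ 6
  (B) (0|1)*01(0|1)*: on '01' the DFA goes p0 → p0 → p2 and rejects (p2 ∉ Accept), but the regex matches it → eliminate
  (C) (0|1)*1: on '1' the DFA goes p0 → p2 and rejects (p2 ∉ Accept), but the regex matches it → eliminate
  (D) (0|1)*11(0|1)*: on '10' the DFA goes p0 → p2 → p1 and accepts (p1 ∈ Accept), but the regex does not match it → eliminate
Only (A) is consistent with the DFA.
(A) (0|1)*10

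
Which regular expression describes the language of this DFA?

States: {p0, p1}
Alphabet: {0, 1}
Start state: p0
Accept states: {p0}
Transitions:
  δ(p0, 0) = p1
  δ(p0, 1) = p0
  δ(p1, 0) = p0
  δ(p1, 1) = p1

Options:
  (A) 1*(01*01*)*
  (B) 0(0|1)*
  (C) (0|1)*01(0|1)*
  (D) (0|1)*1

Check each option against the DFA on short strings; one disagreement eliminates an option:
  (A) 1*(01*01*)*: agrees with the DFA on every string of length ≤ 6
  (B) 0(0|1)*: on ε the DFA stays in p0 and accepts (p0 ∈ Accept), but the regex does not match it → eliminate
  (C) (0|1)*01(0|1)*: on ε the DFA stays in p0 and accepts (p0 ∈ Accept), but the regex does not match it → eliminate
  (D) (0|1)*1: on ε the DFA stays in p0 and accepts (p0 ∈ Accept), but the regex does not match it → eliminate
Only (A) is consistent with the DFA.
(A) 1*(01*01*)*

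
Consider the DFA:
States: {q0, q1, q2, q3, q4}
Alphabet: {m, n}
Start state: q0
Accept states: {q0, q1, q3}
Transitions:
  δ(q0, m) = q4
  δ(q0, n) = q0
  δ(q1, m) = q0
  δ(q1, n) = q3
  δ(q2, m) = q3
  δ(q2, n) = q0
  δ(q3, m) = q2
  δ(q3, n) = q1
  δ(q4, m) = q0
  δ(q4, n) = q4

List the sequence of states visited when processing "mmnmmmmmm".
read 'm': q0 → q4
  read 'm': q4 → q0
  read 'n': q0 → q0
  read 'm': q0 → q4
  read 'm': q4 → q0
  read 'm': q0 → q4
  read 'm': q4 → q0
  read 'm': q0 → q4
  read 'm': q4 → q0
q0 -> q4 -> q0 -> q0 -> q4 -> q0 -> q4 -> q0 -> q4 -> q0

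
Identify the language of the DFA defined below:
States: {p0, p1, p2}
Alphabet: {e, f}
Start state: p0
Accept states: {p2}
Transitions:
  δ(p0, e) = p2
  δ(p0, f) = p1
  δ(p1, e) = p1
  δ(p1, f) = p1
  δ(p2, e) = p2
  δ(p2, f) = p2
Testing a few strings:
  'ee' → accept
  'e' → accept
  'f' → reject
  'fff' → reject
State roles: p0=no input read; p1=started with f (dead); p2=started with e
All strings over {e,f} starting with e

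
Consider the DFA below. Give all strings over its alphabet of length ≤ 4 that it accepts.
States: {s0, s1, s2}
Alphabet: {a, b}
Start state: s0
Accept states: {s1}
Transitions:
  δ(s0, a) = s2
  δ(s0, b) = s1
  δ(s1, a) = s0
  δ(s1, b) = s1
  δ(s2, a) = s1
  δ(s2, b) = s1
b, aa, ab, bb, aab, abb, bab, bbb, aaab, aabb, abab, abbb, baaa, baab, babb, bbab, bbbb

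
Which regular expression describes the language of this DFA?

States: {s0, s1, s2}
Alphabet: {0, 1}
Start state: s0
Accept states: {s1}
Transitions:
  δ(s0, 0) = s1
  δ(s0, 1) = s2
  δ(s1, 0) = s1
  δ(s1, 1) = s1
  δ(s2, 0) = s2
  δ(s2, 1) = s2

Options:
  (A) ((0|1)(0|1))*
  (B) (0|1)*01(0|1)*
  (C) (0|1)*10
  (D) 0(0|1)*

Check each option against the DFA on short strings; one disagreement eliminates an option:
  (A) ((0|1)(0|1))*: on ε the DFA stays in s0 and rejects (s0 ∉ Accept), but the regex matches it → eliminate
  (B) (0|1)*01(0|1)*: on '0' the DFA goes s0 → s1 and accepts (s1 ∈ Accept), but the regex does not match it → eliminate
  (C) (0|1)*10: on '0' the DFA goes s0 → s1 and accepts (s1 ∈ Accept), but the regex does not match it → eliminate
  (D) 0(0|1)*: agrees with the DFA on every string of length ≤ 6
Only (D) is consistent with the DFA.
(D) 0(0|1)*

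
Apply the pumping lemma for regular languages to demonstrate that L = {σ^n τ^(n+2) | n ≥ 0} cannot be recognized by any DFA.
Assume L is regular with pumping length p. Idea: pumping the σ-block breaks the fixed offset of 2.
Choose s = σ^p τ^(p+2) ∈ L. By the pumping lemma, s = xyz with |xy| ≤ p, |y| > 0, so y = σ^k with k ≥ 1. Then xy²z = σ^(p+k) τ^(p+2). For this to be in L we would need p+2 = (p+k)+2, i.e. k = 0, contradicting k ≥ 1. So xy²z ∉ L.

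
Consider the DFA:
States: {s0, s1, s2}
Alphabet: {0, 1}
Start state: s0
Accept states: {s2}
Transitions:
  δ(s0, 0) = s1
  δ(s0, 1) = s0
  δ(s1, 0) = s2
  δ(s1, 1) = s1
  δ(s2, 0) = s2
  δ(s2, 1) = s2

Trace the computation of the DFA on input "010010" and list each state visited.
read '0': s0 → s1
  read '1': s1 → s1
  read '0': s1 → s2
  read '0': s2 → s2
  read '1': s2 → s2
  read '0': s2 → s2
s0 -> s1 -> s1 -> s2 -> s2 -> s2 -> s2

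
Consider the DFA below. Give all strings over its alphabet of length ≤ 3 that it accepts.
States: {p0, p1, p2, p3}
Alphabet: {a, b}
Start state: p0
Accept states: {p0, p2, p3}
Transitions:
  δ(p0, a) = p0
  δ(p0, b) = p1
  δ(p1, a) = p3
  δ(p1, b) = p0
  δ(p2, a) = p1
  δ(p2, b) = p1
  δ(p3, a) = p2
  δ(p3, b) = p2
ε, a, aa, ba, bb, aaa, aba, abb, baa, bab, bba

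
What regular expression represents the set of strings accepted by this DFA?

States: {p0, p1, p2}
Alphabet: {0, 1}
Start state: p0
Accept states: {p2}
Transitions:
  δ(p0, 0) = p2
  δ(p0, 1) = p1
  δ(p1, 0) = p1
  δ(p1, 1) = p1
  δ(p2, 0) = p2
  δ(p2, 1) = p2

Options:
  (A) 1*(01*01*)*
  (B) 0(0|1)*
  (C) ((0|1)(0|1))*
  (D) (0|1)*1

Check each option against the DFA on short strings; one disagreement eliminates an option:
  (A) 1*(01*01*)*: on ε the DFA stays in p0 and rejects (p0 ∉ Accept), but the regex matches it → eliminate
  (B) 0(0|1)*: agrees with the DFA on every string of length ≤ 6
  (C) ((0|1)(0|1))*: on ε the DFA stays in p0 and rejects (p0 ∉ Accept), but the regex matches it → eliminate
  (D) (0|1)*1: on '0' the DFA goes p0 → p2 and accepts (p2 ∈ Accept), but the regex does not match it → eliminate
Only (B) is consistent with the DFA.
(B) 0(0|1)*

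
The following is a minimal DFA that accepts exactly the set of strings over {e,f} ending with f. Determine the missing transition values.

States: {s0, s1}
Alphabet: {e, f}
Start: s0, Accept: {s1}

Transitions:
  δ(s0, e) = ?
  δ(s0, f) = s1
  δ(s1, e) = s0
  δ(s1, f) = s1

From the language and accept set, identify what each state tracks — s0: last symbol not f; s1: last symbol is f.
Each missing δ(q, a) is the state matching the new tracked value after reading a.
δ(s0, e) = s0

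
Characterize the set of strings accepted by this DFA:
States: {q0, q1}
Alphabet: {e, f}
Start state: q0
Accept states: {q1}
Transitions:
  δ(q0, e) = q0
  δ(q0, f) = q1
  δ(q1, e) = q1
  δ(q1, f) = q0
Testing a few strings:
  'ff' → reject
  'ef' → accept
  'e' → reject
  'eef' → accept
State roles: q0=even number of f's so far; q1=odd number of f's so far
All strings over {e,f} with an odd number of f's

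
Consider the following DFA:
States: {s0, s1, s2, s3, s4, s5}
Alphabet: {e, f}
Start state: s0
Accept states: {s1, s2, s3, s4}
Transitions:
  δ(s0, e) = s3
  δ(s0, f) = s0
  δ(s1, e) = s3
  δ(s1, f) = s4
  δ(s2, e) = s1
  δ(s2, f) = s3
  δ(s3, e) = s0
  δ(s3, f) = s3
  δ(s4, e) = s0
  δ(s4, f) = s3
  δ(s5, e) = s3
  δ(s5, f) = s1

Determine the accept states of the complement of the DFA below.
Complement accept states = All states \ Original accept states
= {s0, s1, s2, s3, s4, s5} \ {s1, s2, s3, s4}
{s0, s5}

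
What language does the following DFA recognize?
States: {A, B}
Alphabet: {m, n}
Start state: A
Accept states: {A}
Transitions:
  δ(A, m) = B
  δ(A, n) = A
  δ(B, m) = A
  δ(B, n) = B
Testing a few strings:
  'n' → accept
  'm' → reject
  'mnm' → accept
  'nn' → accept
State roles: A=even number of m's so far; B=odd number of m's so far
All strings over {m,n} with an even number of m's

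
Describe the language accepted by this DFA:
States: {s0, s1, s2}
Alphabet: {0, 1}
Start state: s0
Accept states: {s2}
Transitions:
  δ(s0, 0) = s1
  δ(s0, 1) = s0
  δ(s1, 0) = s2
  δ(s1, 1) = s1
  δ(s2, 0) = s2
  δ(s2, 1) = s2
Testing a few strings:
  '10' → reject
  '110' → reject
  '00' → accept
  '0111' → reject
State roles: s0=zero 0's seen; s1=one 0 seen; s2=≥ two 0's seen
All binary strings containing at least two 0's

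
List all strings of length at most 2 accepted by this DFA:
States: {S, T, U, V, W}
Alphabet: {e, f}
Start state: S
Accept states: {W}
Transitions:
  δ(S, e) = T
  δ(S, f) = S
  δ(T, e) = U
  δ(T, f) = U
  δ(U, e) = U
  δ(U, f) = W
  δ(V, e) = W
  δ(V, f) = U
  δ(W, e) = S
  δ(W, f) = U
None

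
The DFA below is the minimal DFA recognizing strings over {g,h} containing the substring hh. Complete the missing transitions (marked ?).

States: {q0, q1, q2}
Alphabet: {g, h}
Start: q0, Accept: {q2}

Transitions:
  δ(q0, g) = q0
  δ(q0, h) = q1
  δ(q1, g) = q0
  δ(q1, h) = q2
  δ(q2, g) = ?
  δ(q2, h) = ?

From the language and accept set, identify what each state tracks — q0: no progress toward hh; q1: one trailing h; q2: substring hh seen.
Each missing δ(q, a) is the state matching the new tracked value after reading a.
δ(q2, g) = q2; δ(q2, h) = q2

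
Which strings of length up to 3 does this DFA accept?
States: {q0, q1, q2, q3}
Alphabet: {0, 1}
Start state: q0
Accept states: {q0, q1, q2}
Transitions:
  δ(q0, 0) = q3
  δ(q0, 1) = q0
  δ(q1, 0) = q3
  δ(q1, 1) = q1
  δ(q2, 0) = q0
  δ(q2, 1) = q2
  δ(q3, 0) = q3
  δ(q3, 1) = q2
ε, 1, 01, 11, 001, 010, 011, 101, 111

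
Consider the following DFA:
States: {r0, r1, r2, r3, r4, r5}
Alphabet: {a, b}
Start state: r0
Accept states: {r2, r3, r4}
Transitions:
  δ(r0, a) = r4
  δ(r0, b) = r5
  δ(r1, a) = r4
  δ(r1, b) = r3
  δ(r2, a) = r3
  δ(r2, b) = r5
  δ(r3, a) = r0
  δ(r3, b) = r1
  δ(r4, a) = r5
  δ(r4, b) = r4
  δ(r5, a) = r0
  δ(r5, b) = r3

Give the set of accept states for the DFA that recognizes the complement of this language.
Complement accept states = All states \ Original accept states
= {r0, r1, r2, r3, r4, r5} \ {r2, r3, r4}
{r0, r1, r5}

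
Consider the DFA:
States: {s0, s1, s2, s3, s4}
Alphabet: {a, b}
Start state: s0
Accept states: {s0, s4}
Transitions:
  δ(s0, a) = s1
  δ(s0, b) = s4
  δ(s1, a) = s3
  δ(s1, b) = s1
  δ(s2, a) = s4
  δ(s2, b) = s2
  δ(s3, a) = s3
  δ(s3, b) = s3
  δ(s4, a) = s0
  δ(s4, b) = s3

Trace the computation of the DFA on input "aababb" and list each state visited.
read 'a': s0 → s1
  read 'a': s1 → s3
  read 'b': s3 → s3
  read 'a': s3 → s3
  read 'b': s3 → s3
  read 'b': s3 → s3
s0 -> s1 -> s3 -> s3 -> s3 -> s3 -> s3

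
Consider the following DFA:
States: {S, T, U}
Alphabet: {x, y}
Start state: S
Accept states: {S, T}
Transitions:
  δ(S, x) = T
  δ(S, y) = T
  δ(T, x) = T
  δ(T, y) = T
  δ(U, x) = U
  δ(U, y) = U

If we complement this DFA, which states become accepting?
Complement accept states = All states \ Original accept states
= {S, T, U} \ {S, T}
{U}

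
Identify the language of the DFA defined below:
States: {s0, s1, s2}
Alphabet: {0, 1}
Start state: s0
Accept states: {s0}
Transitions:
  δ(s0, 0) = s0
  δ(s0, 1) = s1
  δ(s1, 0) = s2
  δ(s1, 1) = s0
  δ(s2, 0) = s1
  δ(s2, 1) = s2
Testing a few strings:
  '1001' → accept
  '1' → reject
  '0' → accept
  '01' → reject
State roles: s0=value ≡ 0 (mod 3); s1=value ≡ 1 (mod 3); s2=value ≡ 2 (mod 3)
All binary strings representing a multiple of 3 (read in base 2; leading zeros allowed and ε counts as 0)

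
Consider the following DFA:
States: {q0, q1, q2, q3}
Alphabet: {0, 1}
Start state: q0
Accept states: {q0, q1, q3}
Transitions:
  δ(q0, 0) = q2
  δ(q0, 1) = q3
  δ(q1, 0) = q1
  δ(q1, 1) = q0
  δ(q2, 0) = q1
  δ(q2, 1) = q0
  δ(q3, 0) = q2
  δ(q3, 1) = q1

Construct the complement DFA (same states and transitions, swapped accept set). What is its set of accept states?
Complement accept states = All states \ Original accept states
= {q0, q1, q2, q3} \ {q0, q1, q3}
{q2}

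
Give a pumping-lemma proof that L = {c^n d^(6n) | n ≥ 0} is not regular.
Assume L is regular with pumping length p. Idea: pumping the c-block breaks the 1:6 ratio.
Choose s = c^p d^(6p) (length 7p ≥ p). By the pumping lemma, s = xyz with |xy| ≤ p, |y| > 0, so y = c^k with k ≥ 1. Then xy²z = c^(p+k) d^(6p). For this to be in L we would need 6p = 6(p+k), i.e. 6k = 0, contradicting k ≥ 1. So xy²z ∉ L.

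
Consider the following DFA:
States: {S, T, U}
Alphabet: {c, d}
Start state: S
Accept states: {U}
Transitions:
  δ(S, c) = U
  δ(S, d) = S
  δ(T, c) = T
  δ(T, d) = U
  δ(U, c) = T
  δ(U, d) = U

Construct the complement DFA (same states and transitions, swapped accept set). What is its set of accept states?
Complement accept states = All states \ Original accept states
= {S, T, U} \ {U}
{S, T}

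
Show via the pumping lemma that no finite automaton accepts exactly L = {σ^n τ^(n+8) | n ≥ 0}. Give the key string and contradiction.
Assume L is regular with pumping length p. Idea: pumping the σ-block breaks the fixed offset of 8.
Choose s = σ^p τ^(p+8) ∈ L. By the pumping lemma, s = xyz with |xy| ≤ p, |y| > 0, so y = σ^k with k ≥ 1. Then xy²z = σ^(p+k) τ^(p+8). For this to be in L we would need p+8 = (p+k)+8, i.e. k = 0, contradicting k ≥ 1. So xy²z ∉ L.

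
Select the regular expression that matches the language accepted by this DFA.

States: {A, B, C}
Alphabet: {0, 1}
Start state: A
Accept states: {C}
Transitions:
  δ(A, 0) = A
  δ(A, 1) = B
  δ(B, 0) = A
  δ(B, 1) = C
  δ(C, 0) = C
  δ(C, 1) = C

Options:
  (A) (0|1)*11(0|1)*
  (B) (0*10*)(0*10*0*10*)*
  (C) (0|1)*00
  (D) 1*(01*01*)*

Check each option against the DFA on short strings; one disagreement eliminates an option:
  (A) (0|1)*11(0|1)*: agrees with the DFA on every string of length ≤ 6
  (B) (0*10*)(0*10*0*10*)*: on '1' the DFA goes A → B and rejects (B ∉ Accept), but the regex matches it → eliminate
  (C) (0|1)*00: on '00' the DFA goes A → A → A and rejects (A ∉ Accept), but the regex matches it → eliminate
  (D) 1*(01*01*)*: on ε the DFA stays in A and rejects (A ∉ Accept), but the regex matches it → eliminate
Only (A) is consistent with the DFA.
(A) (0|1)*11(0|1)*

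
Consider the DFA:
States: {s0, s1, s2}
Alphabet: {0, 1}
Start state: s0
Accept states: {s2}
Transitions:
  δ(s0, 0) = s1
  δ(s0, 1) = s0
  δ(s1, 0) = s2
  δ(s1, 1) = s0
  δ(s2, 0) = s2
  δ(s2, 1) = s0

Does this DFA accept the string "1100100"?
Processing string "1100100":
  s0 --1--> s0
  s0 --1--> s0
  s0 --0--> s1
  s1 --0--> s2
  s2 --1--> s0
  s0 --0--> s1
  s1 --0--> s2
Final state: s2
Accept states: {s2}
Yes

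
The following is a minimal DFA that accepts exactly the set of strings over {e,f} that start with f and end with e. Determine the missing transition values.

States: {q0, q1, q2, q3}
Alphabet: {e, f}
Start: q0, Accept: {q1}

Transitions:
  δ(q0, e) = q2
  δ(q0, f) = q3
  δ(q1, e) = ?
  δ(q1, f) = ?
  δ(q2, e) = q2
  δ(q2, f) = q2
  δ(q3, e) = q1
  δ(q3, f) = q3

From the language and accept set, identify what each state tracks — q0: no input read; q1: started with f, last symbol e; q2: started with e (dead); q3: started with f, last symbol f.
Each missing δ(q, a) is the state matching the new tracked value after reading a.
δ(q1, e) = q1; δ(q1, f) = q3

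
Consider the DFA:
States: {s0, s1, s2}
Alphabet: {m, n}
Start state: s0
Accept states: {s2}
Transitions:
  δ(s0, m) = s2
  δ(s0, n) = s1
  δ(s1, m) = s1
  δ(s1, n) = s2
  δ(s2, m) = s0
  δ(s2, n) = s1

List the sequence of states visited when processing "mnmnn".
read 'm': s0 → s2
  read 'n': s2 → s1
  read 'm': s1 → s1
  read 'n': s1 → s2
  read 'n': s2 → s1
s0 -> s2 -> s1 -> s1 -> s2 -> s1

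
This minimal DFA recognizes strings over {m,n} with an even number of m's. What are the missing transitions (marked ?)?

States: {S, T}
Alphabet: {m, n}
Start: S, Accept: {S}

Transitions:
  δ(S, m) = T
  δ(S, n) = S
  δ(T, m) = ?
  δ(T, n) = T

From the language and accept set, identify what each state tracks — S: even number of m's so far; T: odd number of m's so far.
Each missing δ(q, a) is the state matching the new tracked value after reading a.
δ(T, m) = S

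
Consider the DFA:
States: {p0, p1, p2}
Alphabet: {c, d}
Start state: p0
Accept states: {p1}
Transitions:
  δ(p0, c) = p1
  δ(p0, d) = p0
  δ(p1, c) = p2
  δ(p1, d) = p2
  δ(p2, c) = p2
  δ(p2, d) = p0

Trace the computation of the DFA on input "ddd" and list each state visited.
read 'd': p0 → p0
  read 'd': p0 → p0
  read 'd': p0 → p0
p0 -> p0 -> p0 -> p0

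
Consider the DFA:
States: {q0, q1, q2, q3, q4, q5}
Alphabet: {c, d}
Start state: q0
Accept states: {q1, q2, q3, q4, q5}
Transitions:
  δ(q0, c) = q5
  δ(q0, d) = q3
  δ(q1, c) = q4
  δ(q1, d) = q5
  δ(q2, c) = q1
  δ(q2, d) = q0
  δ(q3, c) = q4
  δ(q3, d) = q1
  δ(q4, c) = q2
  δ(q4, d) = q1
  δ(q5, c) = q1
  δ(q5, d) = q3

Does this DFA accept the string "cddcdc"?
Processing string "cddcdc":
  q0 --c--> q5
  q5 --d--> q3
  q3 --d--> q1
  q1 --c--> q4
  q4 --d--> q1
  q1 --c--> q4
Final state: q4
Accept states: {q1, q2, q3, q4, q5}
Yes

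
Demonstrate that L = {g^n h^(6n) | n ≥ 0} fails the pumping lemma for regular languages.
Assume L is regular with pumping length p. Idea: pumping the g-block breaks the 1:6 ratio.
Choose s = g^p h^(6p) (length 7p ≥ p). By the pumping lemma, s = xyz with |xy| ≤ p, |y| > 0, so y = g^k with k ≥ 1. Then xy²z = g^(p+k) h^(6p). For this to be in L we would need 6p = 6(p+k), i.e. 6k = 0, contradicting k ≥ 1. So xy²z ∉ L.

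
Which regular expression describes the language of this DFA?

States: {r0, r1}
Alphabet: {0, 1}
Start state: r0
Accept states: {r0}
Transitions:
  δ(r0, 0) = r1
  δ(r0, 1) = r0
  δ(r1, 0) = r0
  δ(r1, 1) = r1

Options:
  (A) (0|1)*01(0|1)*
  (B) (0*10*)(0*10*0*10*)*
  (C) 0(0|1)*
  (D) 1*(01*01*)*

Check each option against the DFA on short strings; one disagreement eliminates an option:
  (A) (0|1)*01(0|1)*: on ε the DFA stays in r0 and accepts (r0 ∈ Accept), but the regex does not match it → eliminate
  (B) (0*10*)(0*10*0*10*)*: on ε the DFA stays in r0 and accepts (r0 ∈ Accept), but the regex does not match it → eliminate
  (C) 0(0|1)*: on ε the DFA stays in r0 and accepts (r0 ∈ Accept), but the regex does not match it → eliminate
  (D) 1*(01*01*)*: agrees with the DFA on every string of length ≤ 6
Only (D) is consistent with the DFA.
(D) 1*(01*01*)*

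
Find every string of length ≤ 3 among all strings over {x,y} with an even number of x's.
ε, y, xx, yy, xxy, xyx, yxx, yyy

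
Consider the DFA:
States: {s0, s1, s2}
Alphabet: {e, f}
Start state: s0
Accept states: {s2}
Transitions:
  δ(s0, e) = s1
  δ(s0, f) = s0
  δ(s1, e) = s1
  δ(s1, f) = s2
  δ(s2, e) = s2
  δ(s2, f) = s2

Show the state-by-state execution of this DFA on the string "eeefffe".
read 'e': s0 → s1
  read 'e': s1 → s1
  read 'e': s1 → s1
  read 'f': s1 → s2
  read 'f': s2 → s2
  read 'f': s2 → s2
  read 'e': s2 → s2
s0 -> s1 -> s1 -> s1 -> s2 -> s2 -> s2 -> s2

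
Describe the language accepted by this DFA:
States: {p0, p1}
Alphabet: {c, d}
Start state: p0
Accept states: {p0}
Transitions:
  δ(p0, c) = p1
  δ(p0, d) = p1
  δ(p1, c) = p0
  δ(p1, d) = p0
Testing a few strings:
  'd' → reject
  'dd' → accept
  'ddd' → reject
  'c' → reject
State roles: p0=even length so far; p1=odd length so far
All strings over {c,d} of even length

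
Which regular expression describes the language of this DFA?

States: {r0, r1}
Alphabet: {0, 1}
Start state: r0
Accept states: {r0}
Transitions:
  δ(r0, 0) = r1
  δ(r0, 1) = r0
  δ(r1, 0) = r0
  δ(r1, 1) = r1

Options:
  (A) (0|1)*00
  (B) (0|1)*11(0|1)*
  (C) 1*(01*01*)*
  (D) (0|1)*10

Check each option against the DFA on short strings; one disagreement eliminates an option:
  (A) (0|1)*00: on ε the DFA stays in r0 and accepts (r0 ∈ Accept), but the regex does not match it → eliminate
  (B) (0|1)*11(0|1)*: on ε the DFA stays in r0 and accepts (r0 ∈ Accept), but the regex does not match it → eliminate
  (C) 1*(01*01*)*: agrees with the DFA on every string of length ≤ 6
  (D) (0|1)*10: on ε the DFA stays in r0 and accepts (r0 ∈ Accept), but the regex does not match it → eliminate
Only (C) is consistent with the DFA.
(C) 1*(01*01*)*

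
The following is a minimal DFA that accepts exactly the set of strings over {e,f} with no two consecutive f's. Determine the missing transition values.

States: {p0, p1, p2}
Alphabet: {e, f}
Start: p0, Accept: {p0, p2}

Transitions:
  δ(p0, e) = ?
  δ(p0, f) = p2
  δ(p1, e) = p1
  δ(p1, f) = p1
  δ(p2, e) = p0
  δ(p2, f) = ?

From the language and accept set, identify what each state tracks — p0: last symbol not f (ok); p1: saw ff (dead); p2: last symbol f (ok).
Each missing δ(q, a) is the state matching the new tracked value after reading a.
δ(p0, e) = p0; δ(p2, f) = p1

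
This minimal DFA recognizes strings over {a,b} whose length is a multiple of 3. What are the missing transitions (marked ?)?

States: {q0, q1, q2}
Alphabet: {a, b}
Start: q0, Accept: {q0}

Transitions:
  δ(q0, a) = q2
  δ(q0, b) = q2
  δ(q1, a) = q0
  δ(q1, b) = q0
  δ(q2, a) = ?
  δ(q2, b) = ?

From the language and accept set, identify what each state tracks — q0: length ≡ 0 (mod 3); q1: length ≡ 2 (mod 3); q2: length ≡ 1 (mod 3).
Each missing δ(q, a) is the state matching the new tracked value after reading a.
δ(q2, a) = q1; δ(q2, b) = q1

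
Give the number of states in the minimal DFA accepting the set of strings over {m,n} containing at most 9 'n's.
By Myhill–Nerode, count the distinguishable equivalence classes: 11 classes — having seen 0, 1, …, 9, or >9 copies of 'n'; counts 0 through 9 are accepting and >9 is dead.
11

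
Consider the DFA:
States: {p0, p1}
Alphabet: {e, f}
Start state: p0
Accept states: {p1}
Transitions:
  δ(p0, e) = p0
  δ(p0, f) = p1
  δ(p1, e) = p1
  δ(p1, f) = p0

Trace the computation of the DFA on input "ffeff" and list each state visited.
read 'f': p0 → p1
  read 'f': p1 → p0
  read 'e': p0 → p0
  read 'f': p0 → p1
  read 'f': p1 → p0
p0 -> p1 -> p0 -> p0 -> p1 -> p0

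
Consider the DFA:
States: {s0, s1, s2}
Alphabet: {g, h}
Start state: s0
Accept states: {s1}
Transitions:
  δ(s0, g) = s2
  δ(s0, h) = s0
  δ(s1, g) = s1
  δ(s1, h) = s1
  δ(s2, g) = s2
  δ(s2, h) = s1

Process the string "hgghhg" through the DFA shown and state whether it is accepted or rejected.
Processing string "hgghhg":
  s0 --h--> s0
  s0 --g--> s2
  s2 --g--> s2
  s2 --h--> s1
  s1 --h--> s1
  s1 --g--> s1
Final state: s1
Accept states: {s1}
Yes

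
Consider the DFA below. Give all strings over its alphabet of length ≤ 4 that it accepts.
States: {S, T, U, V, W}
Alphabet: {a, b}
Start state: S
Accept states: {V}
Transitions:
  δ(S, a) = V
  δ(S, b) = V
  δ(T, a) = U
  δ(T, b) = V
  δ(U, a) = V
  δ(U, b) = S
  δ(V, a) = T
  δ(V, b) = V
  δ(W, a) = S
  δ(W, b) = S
a, b, ab, bb, aab, abb, bab, bbb, aaaa, aabb, abab, abbb, baaa, babb, bbab, bbbb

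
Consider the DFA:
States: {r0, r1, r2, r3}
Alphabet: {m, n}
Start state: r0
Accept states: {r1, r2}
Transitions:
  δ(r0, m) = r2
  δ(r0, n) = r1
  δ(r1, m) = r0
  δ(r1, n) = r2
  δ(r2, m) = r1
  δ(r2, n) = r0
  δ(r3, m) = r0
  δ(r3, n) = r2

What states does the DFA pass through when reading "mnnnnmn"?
read 'm': r0 → r2
  read 'n': r2 → r0
  read 'n': r0 → r1
  read 'n': r1 → r2
  read 'n': r2 → r0
  read 'm': r0 → r2
  read 'n': r2 → r0
r0 -> r2 -> r0 -> r1 -> r2 -> r0 -> r2 -> r0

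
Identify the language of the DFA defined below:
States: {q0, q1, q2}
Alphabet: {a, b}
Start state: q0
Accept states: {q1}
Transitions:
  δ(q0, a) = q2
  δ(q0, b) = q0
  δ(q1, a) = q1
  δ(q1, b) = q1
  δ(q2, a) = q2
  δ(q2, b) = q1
Testing a few strings:
  'aabb' → accept
  'a' → reject
  'aaa' → reject
  'bb' → reject
State roles: q0=no a seen yet; q1=substring ab seen; q2=seen a a, waiting for b
All strings over {a,b} containing the substring ab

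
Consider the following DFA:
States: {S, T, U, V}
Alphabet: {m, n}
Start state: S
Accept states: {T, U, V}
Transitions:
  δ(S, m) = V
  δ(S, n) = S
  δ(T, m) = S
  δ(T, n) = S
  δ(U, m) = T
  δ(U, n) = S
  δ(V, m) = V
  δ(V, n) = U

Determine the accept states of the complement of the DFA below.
Complement accept states = All states \ Original accept states
= {S, T, U, V} \ {T, U, V}
{S}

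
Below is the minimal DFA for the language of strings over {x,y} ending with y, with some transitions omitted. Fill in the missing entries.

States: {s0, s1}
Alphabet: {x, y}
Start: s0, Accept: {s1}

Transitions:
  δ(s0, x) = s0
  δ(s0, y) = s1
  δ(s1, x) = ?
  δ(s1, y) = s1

From the language and accept set, identify what each state tracks — s0: last symbol not y; s1: last symbol is y.
Each missing δ(q, a) is the state matching the new tracked value after reading a.
δ(s1, x) = s0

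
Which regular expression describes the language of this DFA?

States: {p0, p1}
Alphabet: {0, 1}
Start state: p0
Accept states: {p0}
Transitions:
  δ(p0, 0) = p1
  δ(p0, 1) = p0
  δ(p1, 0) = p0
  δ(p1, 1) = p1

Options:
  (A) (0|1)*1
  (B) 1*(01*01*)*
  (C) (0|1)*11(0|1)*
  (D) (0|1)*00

Check each option against the DFA on short strings; one disagreement eliminates an option:
  (A) (0|1)*1: on ε the DFA stays in p0 and accepts (p0 ∈ Accept), but the regex does not match it → eliminate
  (B) 1*(01*01*)*: agrees with the DFA on every string of length ≤ 6
  (C) (0|1)*11(0|1)*: on ε the DFA stays in p0 and accepts (p0 ∈ Accept), but the regex does not match it → eliminate
  (D) (0|1)*00: on ε the DFA stays in p0 and accepts (p0 ∈ Accept), but the regex does not match it → eliminate
Only (B) is consistent with the DFA.
(B) 1*(01*01*)*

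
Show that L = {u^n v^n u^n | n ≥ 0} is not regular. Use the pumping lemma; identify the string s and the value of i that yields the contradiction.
Assume L is regular with pumping length p. Idea: pumping the first u-block unbalances it against the other two.
Choose s = u^p v^p u^p ∈ L (|s| = 3p ≥ p). By the pumping lemma, s = xyz with |xy| ≤ p, |y| > 0, so y = u^k with k ≥ 1, inside the first u-block. Then xy²z = u^(p+k) v^p u^p. The first block has length p+k ≠ p, so the three block lengths are no longer equal and xy²z ∉ L.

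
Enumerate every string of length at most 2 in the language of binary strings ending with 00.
00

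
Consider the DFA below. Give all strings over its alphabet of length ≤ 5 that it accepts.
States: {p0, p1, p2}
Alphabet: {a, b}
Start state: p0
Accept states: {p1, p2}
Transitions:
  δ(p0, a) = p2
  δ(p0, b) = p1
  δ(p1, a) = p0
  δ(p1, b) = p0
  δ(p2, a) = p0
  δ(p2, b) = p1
a, b, ab, aaa, aab, baa, bab, bba, bbb, aaab, abaa, abab, abba, abbb, baab, bbab, aaaaa, aaaab, aabaa, aabab, aabba, aabbb, abaab, abbab, baaaa, baaab, babaa, babab, babba, babbb, bbaaa, bbaab, bbbaa, bbbab, bbbba, bbbbb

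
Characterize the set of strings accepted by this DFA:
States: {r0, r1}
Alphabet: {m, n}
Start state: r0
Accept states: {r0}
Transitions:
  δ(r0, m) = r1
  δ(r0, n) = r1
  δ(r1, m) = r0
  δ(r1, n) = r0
Testing a few strings:
  'm' → reject
  'mn' → accept
  'nmm' → reject
  'nnn' → reject
State roles: r0=even length so far; r1=odd length so far
All strings over {m,n} of even length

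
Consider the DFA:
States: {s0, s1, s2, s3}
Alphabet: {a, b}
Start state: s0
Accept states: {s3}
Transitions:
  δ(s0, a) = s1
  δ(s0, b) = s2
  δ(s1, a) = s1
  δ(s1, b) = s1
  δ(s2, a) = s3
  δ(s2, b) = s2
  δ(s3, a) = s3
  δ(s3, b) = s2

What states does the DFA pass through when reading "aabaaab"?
read 'a': s0 → s1
  read 'a': s1 → s1
  read 'b': s1 → s1
  read 'a': s1 → s1
  read 'a': s1 → s1
  read 'a': s1 → s1
  read 'b': s1 → s1
s0 -> s1 -> s1 -> s1 -> s1 -> s1 -> s1 -> s1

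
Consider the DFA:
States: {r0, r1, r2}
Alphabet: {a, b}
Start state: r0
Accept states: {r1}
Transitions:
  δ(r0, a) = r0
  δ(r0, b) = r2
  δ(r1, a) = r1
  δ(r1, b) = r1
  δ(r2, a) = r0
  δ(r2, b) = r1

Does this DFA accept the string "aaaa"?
Processing string "aaaa":
  r0 --a--> r0
  r0 --a--> r0
  r0 --a--> r0
  r0 --a--> r0
Final state: r0
Accept states: {r1}
No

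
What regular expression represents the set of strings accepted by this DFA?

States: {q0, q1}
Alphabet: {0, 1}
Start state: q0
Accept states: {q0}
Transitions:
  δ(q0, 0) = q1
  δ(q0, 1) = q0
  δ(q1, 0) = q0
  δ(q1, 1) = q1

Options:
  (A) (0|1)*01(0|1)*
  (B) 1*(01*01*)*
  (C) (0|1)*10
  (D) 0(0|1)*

Check each option against the DFA on short strings; one disagreement eliminates an option:
  (A) (0|1)*01(0|1)*: on ε the DFA stays in q0 and accepts (q0 ∈ Accept), but the regex does not match it → eliminate
  (B) 1*(01*01*)*: agrees with the DFA on every string of length ≤ 6
  (C) (0|1)*10: on ε the DFA stays in q0 and accepts (q0 ∈ Accept), but the regex does not match it → eliminate
  (D) 0(0|1)*: on ε the DFA stays in q0 and accepts (q0 ∈ Accept), but the regex does not match it → eliminate
Only (B) is consistent with the DFA.
(B) 1*(01*01*)*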